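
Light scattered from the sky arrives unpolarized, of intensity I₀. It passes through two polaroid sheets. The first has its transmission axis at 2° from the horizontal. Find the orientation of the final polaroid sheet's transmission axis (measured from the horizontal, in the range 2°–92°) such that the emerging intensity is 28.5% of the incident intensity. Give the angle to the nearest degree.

θ ≈ 43°

Unpolarized light through the first polarizer → I₁ = ½ I₀, now polarized at 2°.
Need I₂/I₀ = 0.285, so cos²(θ − 2°) = 0.285 / 0.5 = 0.57.
θ − 2° = arccos(√0.57) = 41.0°, giving θ ≈ 2 + 41.0 = 43.0°.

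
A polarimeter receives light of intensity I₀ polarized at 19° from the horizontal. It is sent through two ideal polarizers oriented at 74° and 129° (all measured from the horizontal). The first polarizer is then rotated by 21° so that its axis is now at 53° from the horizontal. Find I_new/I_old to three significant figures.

I_new/I_old ≈ 0.372

Before rotation:
By Malus's law, I₁ = I₀ cos²(74° − 19°) = I₀ cos²(55°) = 0.329 I₀.
I₂ = I₁ cos²(129° − 74°) = 0.329 I₀ · cos²(55°) = 0.1082 I₀.
After rotation:
I₁ = I₀ cos²(53° − 19°) = I₀ cos²(34°) = 0.6873 I₀.
I₂ = I₁ cos²(129° − 53°) = 0.6873 I₀ · cos²(76°) = 0.04023 I₀.
Ratio = 0.04023 / 0.1082 = 0.3716.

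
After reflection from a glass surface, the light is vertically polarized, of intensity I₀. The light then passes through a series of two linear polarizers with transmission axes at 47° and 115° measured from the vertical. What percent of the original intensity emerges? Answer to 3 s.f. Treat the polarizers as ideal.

I₁ = I₀ cos²(47° − 0°) = I₀ cos²(47°) = 0.4651 I₀.
I₂ = I₁ cos²(115° − 47°) = 0.4651 I₀ · cos²(68°) = 0.06527 I₀.
That is 6.527% of the incident intensity.

≈ 6.53%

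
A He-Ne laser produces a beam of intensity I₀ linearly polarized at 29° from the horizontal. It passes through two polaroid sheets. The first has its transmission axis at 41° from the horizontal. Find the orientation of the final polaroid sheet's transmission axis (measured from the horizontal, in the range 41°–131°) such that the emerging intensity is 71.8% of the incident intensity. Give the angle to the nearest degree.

I₁ = I₀ cos²(41° − 29°) = I₀ cos²(12°) = 0.9568 I₀.
Need I₂/I₀ = 0.718, so cos²(θ − 41°) = 0.718 / 0.9568 = 0.7504.
θ − 41° = arccos(√0.7504) = 30.0°, giving θ ≈ 41 + 30.0 = 71.0°.

θ ≈ 71°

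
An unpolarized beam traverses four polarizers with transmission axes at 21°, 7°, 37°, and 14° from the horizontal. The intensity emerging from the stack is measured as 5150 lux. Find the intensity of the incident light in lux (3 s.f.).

I₀ ≈ 1.72e4 lux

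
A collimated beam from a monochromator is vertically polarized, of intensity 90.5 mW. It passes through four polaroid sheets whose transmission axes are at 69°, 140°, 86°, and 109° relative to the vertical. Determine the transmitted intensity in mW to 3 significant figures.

I ≈ 0.361 mW

I₁ = 90.5 mW · cos²(69°) = 11.62 mW.
I₂ = I₁ · cos²(71°) = 11.62 · 0.106 = 1.232 mW.
I₃ = I₂ · cos²(54°) = 1.232 · 0.3455 = 0.4256 mW.
I₄ = I₃ · cos²(23°) = 0.4256 · 0.8473 = 0.3606 mW.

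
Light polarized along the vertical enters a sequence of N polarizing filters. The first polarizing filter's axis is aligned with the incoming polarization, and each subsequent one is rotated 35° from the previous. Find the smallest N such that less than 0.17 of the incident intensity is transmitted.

N = 6

First polarizer is aligned with the polarization: full transmission.
Each further stage multiplies by cos²(35°) = 0.671.
After N polarizers: T = 0.671^(N−1). Require T < 0.17 ⇒ N−1 > ln(0.17)/ln(0.671) = 4.44, so N−1 ≥ 5 and N = 6.
Check: N=6 gives T = 0.136 < 0.17; N=5 gives T = 0.2027.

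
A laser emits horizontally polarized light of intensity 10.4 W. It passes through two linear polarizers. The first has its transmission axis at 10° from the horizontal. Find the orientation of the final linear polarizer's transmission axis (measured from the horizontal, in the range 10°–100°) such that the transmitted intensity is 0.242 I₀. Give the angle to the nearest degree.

I₁ = I₀ cos²(10° − 0°) = I₀ cos²(10°) = 0.9698 I₀.
Need I₂/I₀ = 0.242, so cos²(θ − 10°) = 0.242 / 0.9698 = 0.2495.
θ − 10° = arccos(√0.2495) = 60.0°, giving θ ≈ 10 + 60.0 = 70.0°.

θ ≈ 70°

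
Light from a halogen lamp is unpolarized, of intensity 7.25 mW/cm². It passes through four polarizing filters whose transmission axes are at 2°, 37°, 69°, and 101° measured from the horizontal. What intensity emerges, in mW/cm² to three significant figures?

I ≈ 1.26 mW/cm²

Unpolarized light through the first polarizer → I₁ = 7.25 mW/cm²/2 = 3.625 mW/cm², polarized at 2°.
I₂ = I₁ · cos²(35°) = 3.625 · 0.671 = 2.432 mW/cm².
I₃ = I₂ · cos²(32°) = 2.432 · 0.7192 = 1.749 mW/cm².
I₄ = I₃ · cos²(32°) = 1.749 · 0.7192 = 1.258 mW/cm².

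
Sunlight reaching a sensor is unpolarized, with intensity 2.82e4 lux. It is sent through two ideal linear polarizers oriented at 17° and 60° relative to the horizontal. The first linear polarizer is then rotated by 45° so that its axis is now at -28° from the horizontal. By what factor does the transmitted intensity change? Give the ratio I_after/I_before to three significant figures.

Before rotation:
Unpolarized light through the first polarizer → I₁ = ½ I₀, now polarized at 17°.
I₂ = I₁ cos²(60° − 17°) = 0.5 I₀ · cos²(43°) = 0.2674 I₀.
After rotation:
Unpolarized light through the first polarizer → I₁ = ½ I₀, now polarized at -28°.
I₂ = I₁ cos²(60° + 28°) = 0.5 I₀ · cos²(88°) = 0.000609 I₀.
Ratio = 0.000609 / 0.2674 = 0.002277.

I_new/I_old ≈ 0.00228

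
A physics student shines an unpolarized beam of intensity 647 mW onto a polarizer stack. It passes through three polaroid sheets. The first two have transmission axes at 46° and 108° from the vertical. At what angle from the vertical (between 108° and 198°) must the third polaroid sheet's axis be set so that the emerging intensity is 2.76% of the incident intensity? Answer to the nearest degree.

Unpolarized light through the first polarizer → I₁ = ½ I₀, now polarized at 46°.
I₂ = I₁ cos²(108° − 46°) = 0.5 I₀ · cos²(62°) = 0.1102 I₀.
Need I₃/I₀ = 0.0276, so cos²(θ − 108°) = 0.0276 / 0.1102 = 0.2504.
θ − 108° = arccos(√0.2504) = 60.0°, giving θ ≈ 108 + 60.0 = 168.0°.

θ ≈ 168°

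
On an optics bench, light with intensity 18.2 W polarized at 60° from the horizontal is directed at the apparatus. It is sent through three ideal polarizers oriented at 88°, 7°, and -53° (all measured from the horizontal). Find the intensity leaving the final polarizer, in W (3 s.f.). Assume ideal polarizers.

By Malus's law, I₁ = 18.2 W · cos²(28°) = 14.19 W.
I₂ = I₁ · cos²(81°) = 14.19 · 0.02447 = 0.3472 W.
I₃ = I₂ · cos²(60°) = 0.3472 · 0.25 = 0.08681 W.

I ≈ 0.0868 W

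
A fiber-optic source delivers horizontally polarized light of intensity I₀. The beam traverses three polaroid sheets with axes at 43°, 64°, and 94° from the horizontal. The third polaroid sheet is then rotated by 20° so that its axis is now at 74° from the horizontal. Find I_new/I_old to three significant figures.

Before rotation:
I₁ = I₀ cos²(43° − 0°) = I₀ cos²(43°) = 0.5349 I₀.
I₂ = I₁ cos²(64° − 43°) = 0.5349 I₀ · cos²(21°) = 0.4662 I₀.
I₃ = I₂ cos²(94° − 64°) = 0.4662 I₀ · cos²(30°) = 0.3496 I₀.
After rotation:
I₁ = I₀ cos²(43° − 0°) = I₀ cos²(43°) = 0.5349 I₀.
I₂ = I₁ cos²(64° − 43°) = 0.5349 I₀ · cos²(21°) = 0.4662 I₀.
I₃ = I₂ cos²(74° − 64°) = 0.4662 I₀ · cos²(10°) = 0.4521 I₀.
Ratio = 0.4521 / 0.3496 = 1.293.

I_new/I_old ≈ 1.29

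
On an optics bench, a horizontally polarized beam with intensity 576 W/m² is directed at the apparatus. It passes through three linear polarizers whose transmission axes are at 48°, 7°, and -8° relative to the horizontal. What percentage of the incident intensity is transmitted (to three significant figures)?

≈ 23.8%

By Malus's law, I₁ = 576 W/m² · cos²(48°) = 257.9 W/m².
I₂ = I₁ · cos²(41°) = 257.9 · 0.5696 = 146.9 W/m².
I₃ = I₂ · cos²(15°) = 146.9 · 0.933 = 137.1 W/m².
That is 23.79% of the incident intensity.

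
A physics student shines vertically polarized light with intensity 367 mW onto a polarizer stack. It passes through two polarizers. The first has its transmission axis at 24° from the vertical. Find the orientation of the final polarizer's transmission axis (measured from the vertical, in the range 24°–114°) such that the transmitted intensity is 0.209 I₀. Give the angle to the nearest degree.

θ ≈ 84°

By Malus's law, I₁ = I₀ cos²(24° − 0°) = I₀ cos²(24°) = 0.8346 I₀.
Need I₂/I₀ = 0.209, so cos²(θ − 24°) = 0.209 / 0.8346 = 0.2504.
θ − 24° = arccos(√0.2504) = 60.0°, giving θ ≈ 24 + 60.0 = 84.0°.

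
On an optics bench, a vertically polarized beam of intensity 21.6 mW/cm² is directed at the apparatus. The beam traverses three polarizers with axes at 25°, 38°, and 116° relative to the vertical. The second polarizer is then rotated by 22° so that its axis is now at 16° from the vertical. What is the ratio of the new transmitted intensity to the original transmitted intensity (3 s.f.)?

Before rotation:
I₁ = I₀ cos²(25° − 0°) = I₀ cos²(25°) = 0.8214 I₀.
I₂ = I₁ cos²(38° − 25°) = 0.8214 I₀ · cos²(13°) = 0.7798 I₀.
I₃ = I₂ cos²(116° − 38°) = 0.7798 I₀ · cos²(78°) = 0.03371 I₀.
After rotation:
I₁ = I₀ cos²(25° − 0°) = I₀ cos²(25°) = 0.8214 I₀.
I₂ = I₁ cos²(16° − 25°) = 0.8214 I₀ · cos²(9°) = 0.8013 I₀.
Angle between axes 2 and 3: 80°. I₃ = 0.8013 I₀ · cos²(80°) = 0.02416 I₀.
Ratio = 0.02416 / 0.03371 = 0.7168.

I_new/I_old ≈ 0.717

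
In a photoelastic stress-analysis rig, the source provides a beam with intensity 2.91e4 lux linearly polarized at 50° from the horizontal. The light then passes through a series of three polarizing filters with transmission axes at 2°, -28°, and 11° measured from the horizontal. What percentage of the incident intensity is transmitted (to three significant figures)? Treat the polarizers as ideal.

≈ 20.3%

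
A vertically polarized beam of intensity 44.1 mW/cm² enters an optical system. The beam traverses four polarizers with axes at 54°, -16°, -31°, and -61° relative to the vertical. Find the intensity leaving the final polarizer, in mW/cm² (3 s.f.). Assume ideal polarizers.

I ≈ 1.25 mW/cm²

By Malus's law, I₁ = 44.1 mW/cm² · cos²(54°) = 15.24 mW/cm².
I₂ = I₁ · cos²(70°) = 15.24 · 0.117 = 1.782 mW/cm².
I₃ = I₂ · cos²(15°) = 1.782 · 0.933 = 1.663 mW/cm².
I₄ = I₃ · cos²(30°) = 1.663 · 0.75 = 1.247 mW/cm².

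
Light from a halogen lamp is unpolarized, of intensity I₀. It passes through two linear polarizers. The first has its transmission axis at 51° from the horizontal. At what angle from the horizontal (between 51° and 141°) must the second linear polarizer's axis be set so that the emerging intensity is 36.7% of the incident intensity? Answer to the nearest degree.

Unpolarized light through the first polarizer → I₁ = ½ I₀, now polarized at 51°.
Need I₂/I₀ = 0.367, so cos²(θ − 51°) = 0.367 / 0.5 = 0.734.
θ − 51° = arccos(√0.734) = 31.0°, giving θ ≈ 51 + 31.0 = 82.0°.

θ ≈ 82°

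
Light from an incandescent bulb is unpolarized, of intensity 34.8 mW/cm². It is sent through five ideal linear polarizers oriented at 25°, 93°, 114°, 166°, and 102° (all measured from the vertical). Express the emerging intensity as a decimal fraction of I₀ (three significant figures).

I/I₀ ≈ 0.00445

Unpolarized light through the first polarizer → I₁ = 34.8 mW/cm²/2 = 17.4 mW/cm², polarized at 25°.
I₂ = I₁ · cos²(68°) = 17.4 · 0.1403 = 2.442 mW/cm².
I₃ = I₂ · cos²(21°) = 2.442 · 0.8716 = 2.128 mW/cm².
I₄ = I₃ · cos²(52°) = 2.128 · 0.379 = 0.8067 mW/cm².
I₅ = I₄ · cos²(64°) = 0.8067 · 0.1922 = 0.155 mW/cm².
Transmitted fraction = 0.004454.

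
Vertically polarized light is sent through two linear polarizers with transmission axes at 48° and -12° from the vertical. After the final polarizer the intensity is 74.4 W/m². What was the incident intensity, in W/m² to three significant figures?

I₀ ≈ 665 W/m²

By Malus's law, I₁ = I₀ cos²(48° − 0°) = I₀ cos²(48°) = 0.4477 I₀.
I₂ = I₁ cos²(-12° − 48°) = 0.4477 I₀ · cos²(60°) = 0.1119 I₀.
So 74.4 W/m² = 0.1119 I₀, giving I₀ = 74.4/0.1119 = 664.7 W/m².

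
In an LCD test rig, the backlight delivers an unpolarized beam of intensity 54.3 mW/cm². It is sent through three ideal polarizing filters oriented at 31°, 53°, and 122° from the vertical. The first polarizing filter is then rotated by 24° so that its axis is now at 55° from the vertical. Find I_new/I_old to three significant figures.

I_new/I_old ≈ 1.16

Before rotation:
Unpolarized light through the first polarizer → I₁ = ½ I₀, now polarized at 31°.
I₂ = I₁ cos²(53° − 31°) = 0.5 I₀ · cos²(22°) = 0.4298 I₀.
I₃ = I₂ cos²(122° − 53°) = 0.4298 I₀ · cos²(69°) = 0.0552 I₀.
After rotation:
Unpolarized light through the first polarizer → I₁ = ½ I₀, now polarized at 55°.
I₂ = I₁ cos²(53° − 55°) = 0.5 I₀ · cos²(2°) = 0.4994 I₀.
I₃ = I₂ cos²(122° − 53°) = 0.4994 I₀ · cos²(69°) = 0.06414 I₀.
Ratio = 0.06414 / 0.0552 = 1.162.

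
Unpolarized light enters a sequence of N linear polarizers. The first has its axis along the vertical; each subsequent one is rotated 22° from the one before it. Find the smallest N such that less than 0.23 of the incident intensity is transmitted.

First polarizer halves the unpolarized light: factor 1/2.
Each further stage multiplies by cos²(22°) = 0.8597.
After N polarizers: T = 0.5·0.8597^(N−1). Require T < 0.23 ⇒ N−1 > ln(0.23/0.5)/ln(0.8597) = 5.14, so N−1 ≥ 6 and N = 7.
Check: N=7 gives T = 0.2018 < 0.23; N=6 gives T = 0.2348.

N = 7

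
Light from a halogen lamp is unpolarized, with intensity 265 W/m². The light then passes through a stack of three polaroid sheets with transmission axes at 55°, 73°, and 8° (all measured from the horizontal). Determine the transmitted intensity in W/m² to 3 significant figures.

Unpolarized light through the first polarizer → I₁ = 265 W/m²/2 = 132.5 W/m², polarized at 55°.
I₂ = I₁ · cos²(18°) = 132.5 · 0.9045 = 119.8 W/m².
I₃ = I₂ · cos²(65°) = 119.8 · 0.1786 = 21.41 W/m².

I ≈ 21.4 W/m²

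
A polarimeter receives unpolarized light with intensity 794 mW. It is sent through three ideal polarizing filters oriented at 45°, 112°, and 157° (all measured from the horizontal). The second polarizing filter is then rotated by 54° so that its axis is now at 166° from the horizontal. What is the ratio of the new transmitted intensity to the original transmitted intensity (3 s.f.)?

Before rotation:
Unpolarized light through the first polarizer → I₁ = ½ I₀, now polarized at 45°.
I₂ = I₁ cos²(112° − 45°) = 0.5 I₀ · cos²(67°) = 0.07634 I₀.
I₃ = I₂ cos²(157° − 112°) = 0.07634 I₀ · cos²(45°) = 0.03817 I₀.
After rotation:
Unpolarized light through the first polarizer → I₁ = ½ I₀, now polarized at 45°.
Angle between axes 1 and 2: 59°. I₂ = 0.5 I₀ · cos²(59°) = 0.1326 I₀.
I₃ = I₂ cos²(157° − 166°) = 0.1326 I₀ · cos²(9°) = 0.1294 I₀.
Ratio = 0.1294 / 0.03817 = 3.39.

I_new/I_old ≈ 3.39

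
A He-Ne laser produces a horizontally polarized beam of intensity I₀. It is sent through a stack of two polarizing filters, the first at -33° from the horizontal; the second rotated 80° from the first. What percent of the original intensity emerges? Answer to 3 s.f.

≈ 2.12%

I₁ = I₀ cos²(-33° − 0°) = I₀ cos²(33°) = 0.7034 I₀.
I₂ = I₁ cos²(80°) = 0.7034 · 0.03015 I₀ = 0.02121 I₀.
That is 2.121% of the incident intensity.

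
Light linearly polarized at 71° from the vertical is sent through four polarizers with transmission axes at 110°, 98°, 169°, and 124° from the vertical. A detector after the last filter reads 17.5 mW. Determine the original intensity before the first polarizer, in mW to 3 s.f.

I₀ ≈ 571 mW

I₁ = I₀ cos²(110° − 71°) = I₀ cos²(39°) = 0.604 I₀.
I₂ = I₁ cos²(98° − 110°) = 0.604 I₀ · cos²(12°) = 0.5778 I₀.
I₃ = I₂ cos²(169° − 98°) = 0.5778 I₀ · cos²(71°) = 0.06125 I₀.
I₄ = I₃ cos²(124° − 169°) = 0.06125 I₀ · cos²(45°) = 0.03062 I₀.
So 17.5 mW = 0.03062 I₀, giving I₀ = 17.5/0.03062 = 571.4 mW.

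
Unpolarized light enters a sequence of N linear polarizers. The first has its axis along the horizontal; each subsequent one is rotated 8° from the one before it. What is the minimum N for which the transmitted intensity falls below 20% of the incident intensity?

N = 48

First polarizer halves the unpolarized light: factor 1/2.
Each further stage multiplies by cos²(8°) = 0.9806.
After N polarizers: T = 0.5·0.9806^(N−1). Require T < 0.20 ⇒ N−1 > ln(0.20/0.5)/ln(0.9806) = 46.85, so N−1 ≥ 47 and N = 48.
Check: N=48 gives T = 0.1994 < 0.20; N=47 gives T = 0.2033.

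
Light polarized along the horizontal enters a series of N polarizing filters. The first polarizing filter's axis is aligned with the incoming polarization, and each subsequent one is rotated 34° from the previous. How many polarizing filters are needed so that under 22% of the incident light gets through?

N = 6

First polarizer is aligned with the polarization: full transmission.
Each further stage multiplies by cos²(34°) = 0.6873.
After N polarizers: T = 0.6873^(N−1). Require T < 0.22 ⇒ N−1 > ln(0.22)/ln(0.6873) = 4.04, so N−1 ≥ 5 and N = 6.
Check: N=6 gives T = 0.1534 < 0.22; N=5 gives T = 0.2231.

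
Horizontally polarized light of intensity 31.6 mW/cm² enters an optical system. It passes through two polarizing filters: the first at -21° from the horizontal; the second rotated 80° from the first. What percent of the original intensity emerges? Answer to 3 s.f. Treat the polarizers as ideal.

I₁ = 31.6 mW/cm² · cos²(21°) = 27.54 mW/cm².
I₂ = I₁ · cos²(80°) = 27.54 · 0.03015 = 0.8305 mW/cm².
That is 2.628% of the incident intensity.

≈ 2.63%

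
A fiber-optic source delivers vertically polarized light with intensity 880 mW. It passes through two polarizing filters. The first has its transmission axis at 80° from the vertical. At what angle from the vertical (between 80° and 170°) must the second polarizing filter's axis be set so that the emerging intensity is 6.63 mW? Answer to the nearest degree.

θ ≈ 140°

I₁ = I₀ cos²(80° − 0°) = I₀ cos²(80°) = 0.03015 I₀.
Target fraction: 6.63 / 880 mW = 0.007534 of I₀.
Need I₂/I₀ = 0.007534, so cos²(θ − 80°) = 0.007534 / 0.03015 = 0.2499.
θ − 80° = arccos(√0.2499) = 60.0°, giving θ ≈ 80 + 60.0 = 140.0°.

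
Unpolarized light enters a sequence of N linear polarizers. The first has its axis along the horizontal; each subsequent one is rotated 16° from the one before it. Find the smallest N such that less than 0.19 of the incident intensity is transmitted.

N = 14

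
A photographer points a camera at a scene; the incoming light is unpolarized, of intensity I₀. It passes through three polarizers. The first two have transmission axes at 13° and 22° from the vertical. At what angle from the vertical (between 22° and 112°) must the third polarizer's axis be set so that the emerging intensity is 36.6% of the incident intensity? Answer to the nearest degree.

Unpolarized light through the first polarizer → I₁ = ½ I₀, now polarized at 13°.
I₂ = I₁ cos²(22° − 13°) = 0.5 I₀ · cos²(9°) = 0.4878 I₀.
Need I₃/I₀ = 0.366, so cos²(θ − 22°) = 0.366 / 0.4878 = 0.7504.
θ − 22° = arccos(√0.7504) = 30.0°, giving θ ≈ 22 + 30.0 = 52.0°.

θ ≈ 52°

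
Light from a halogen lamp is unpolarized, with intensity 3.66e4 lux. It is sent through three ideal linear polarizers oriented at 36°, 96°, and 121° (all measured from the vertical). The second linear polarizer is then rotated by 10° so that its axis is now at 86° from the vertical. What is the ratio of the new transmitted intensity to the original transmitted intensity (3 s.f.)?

I_new/I_old ≈ 1.35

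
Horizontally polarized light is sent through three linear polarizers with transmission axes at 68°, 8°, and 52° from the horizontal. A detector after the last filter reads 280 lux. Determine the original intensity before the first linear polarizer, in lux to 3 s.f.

By Malus's law, I₁ = I₀ cos²(68° − 0°) = I₀ cos²(68°) = 0.1403 I₀.
I₂ = I₁ cos²(8° − 68°) = 0.1403 I₀ · cos²(60°) = 0.03508 I₀.
I₃ = I₂ cos²(52° − 8°) = 0.03508 I₀ · cos²(44°) = 0.01815 I₀.
So 280 lux = 0.01815 I₀, giving I₀ = 280/0.01815 = 1.542e+04 lux.

I₀ ≈ 1.54e4 lux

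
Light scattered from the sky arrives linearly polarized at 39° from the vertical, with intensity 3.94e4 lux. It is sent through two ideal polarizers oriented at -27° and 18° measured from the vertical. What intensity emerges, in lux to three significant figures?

By Malus's law, I₁ = 3.94e4 lux · cos²(66°) = 6518 lux.
I₂ = I₁ · cos²(45°) = 6518 · 0.5 = 3259 lux.

I ≈ 3260 lux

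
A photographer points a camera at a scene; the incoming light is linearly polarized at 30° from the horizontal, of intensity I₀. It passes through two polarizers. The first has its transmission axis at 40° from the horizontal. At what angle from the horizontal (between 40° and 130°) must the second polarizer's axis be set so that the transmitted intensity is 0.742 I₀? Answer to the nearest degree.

I₁ = I₀ cos²(40° − 30°) = I₀ cos²(10°) = 0.9698 I₀.
Need I₂/I₀ = 0.742, so cos²(θ − 40°) = 0.742 / 0.9698 = 0.7651.
θ − 40° = arccos(√0.7651) = 29.0°, giving θ ≈ 40 + 29.0 = 69.0°.

θ ≈ 69°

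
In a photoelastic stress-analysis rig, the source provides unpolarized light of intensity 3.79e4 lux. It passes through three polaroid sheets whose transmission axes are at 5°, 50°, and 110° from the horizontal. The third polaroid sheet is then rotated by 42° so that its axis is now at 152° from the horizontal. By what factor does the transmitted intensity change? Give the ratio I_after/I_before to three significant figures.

Before rotation:
Unpolarized light through the first polarizer → I₁ = ½ I₀, now polarized at 5°.
I₂ = I₁ cos²(50° − 5°) = 0.5 I₀ · cos²(45°) = 0.25 I₀.
I₃ = I₂ cos²(110° − 50°) = 0.25 I₀ · cos²(60°) = 0.0625 I₀.
After rotation:
Unpolarized light through the first polarizer → I₁ = ½ I₀, now polarized at 5°.
I₂ = I₁ cos²(50° − 5°) = 0.5 I₀ · cos²(45°) = 0.25 I₀.
Angle between axes 2 and 3: 78°. I₃ = 0.25 I₀ · cos²(78°) = 0.01081 I₀.
Ratio = 0.01081 / 0.0625 = 0.1729.

I_new/I_old ≈ 0.173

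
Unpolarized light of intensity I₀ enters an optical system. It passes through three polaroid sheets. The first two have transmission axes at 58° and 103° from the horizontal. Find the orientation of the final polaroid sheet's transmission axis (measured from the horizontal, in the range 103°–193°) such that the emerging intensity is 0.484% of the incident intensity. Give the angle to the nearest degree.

Unpolarized light through the first polarizer → I₁ = ½ I₀, now polarized at 58°.
I₂ = I₁ cos²(103° − 58°) = 0.5 I₀ · cos²(45°) = 0.25 I₀.
Need I₃/I₀ = 0.00484, so cos²(θ − 103°) = 0.00484 / 0.25 = 0.01936.
θ − 103° = arccos(√0.01936) = 82.0°, giving θ ≈ 103 + 82.0 = 185.0°.

θ ≈ 185°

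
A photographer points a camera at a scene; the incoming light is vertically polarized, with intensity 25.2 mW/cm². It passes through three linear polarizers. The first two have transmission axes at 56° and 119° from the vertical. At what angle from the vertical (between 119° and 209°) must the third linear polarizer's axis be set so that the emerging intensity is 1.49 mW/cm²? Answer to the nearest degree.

θ ≈ 136°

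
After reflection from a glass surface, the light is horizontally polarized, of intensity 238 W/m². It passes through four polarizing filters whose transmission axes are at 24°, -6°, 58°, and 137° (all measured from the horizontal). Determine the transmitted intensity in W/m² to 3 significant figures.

I ≈ 1.04 W/m²

I₁ = 238 W/m² · cos²(24°) = 198.6 W/m².
I₂ = I₁ · cos²(30°) = 198.6 · 0.75 = 149 W/m².
I₃ = I₂ · cos²(64°) = 149 · 0.1922 = 28.63 W/m².
I₄ = I₃ · cos²(79°) = 28.63 · 0.03641 = 1.042 W/m².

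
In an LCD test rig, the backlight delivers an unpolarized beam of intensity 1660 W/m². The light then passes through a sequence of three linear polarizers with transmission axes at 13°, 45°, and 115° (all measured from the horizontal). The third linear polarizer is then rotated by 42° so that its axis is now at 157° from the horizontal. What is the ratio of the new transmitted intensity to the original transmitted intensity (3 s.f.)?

Before rotation:
Unpolarized light through the first polarizer → I₁ = ½ I₀, now polarized at 13°.
I₂ = I₁ cos²(45° − 13°) = 0.5 I₀ · cos²(32°) = 0.3596 I₀.
I₃ = I₂ cos²(115° − 45°) = 0.3596 I₀ · cos²(70°) = 0.04206 I₀.
After rotation:
Unpolarized light through the first polarizer → I₁ = ½ I₀, now polarized at 13°.
I₂ = I₁ cos²(45° − 13°) = 0.5 I₀ · cos²(32°) = 0.3596 I₀.
Angle between axes 2 and 3: 68°. I₃ = 0.3596 I₀ · cos²(68°) = 0.05046 I₀.
Ratio = 0.05046 / 0.04206 = 1.2.

I_new/I_old ≈ 1.20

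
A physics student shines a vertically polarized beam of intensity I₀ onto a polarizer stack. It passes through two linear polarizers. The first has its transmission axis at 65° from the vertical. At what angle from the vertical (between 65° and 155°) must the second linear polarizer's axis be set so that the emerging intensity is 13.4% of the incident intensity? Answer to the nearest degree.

θ ≈ 95°

I₁ = I₀ cos²(65° − 0°) = I₀ cos²(65°) = 0.1786 I₀.
Need I₂/I₀ = 0.134, so cos²(θ − 65°) = 0.134 / 0.1786 = 0.7503.
θ − 65° = arccos(√0.7503) = 30.0°, giving θ ≈ 65 + 30.0 = 95.0°.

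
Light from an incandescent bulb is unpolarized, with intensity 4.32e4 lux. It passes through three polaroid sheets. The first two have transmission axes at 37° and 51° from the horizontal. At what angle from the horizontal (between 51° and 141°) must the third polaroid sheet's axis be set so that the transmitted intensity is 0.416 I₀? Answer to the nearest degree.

θ ≈ 71°

Unpolarized light through the first polarizer → I₁ = ½ I₀, now polarized at 37°.
I₂ = I₁ cos²(51° − 37°) = 0.5 I₀ · cos²(14°) = 0.4707 I₀.
Need I₃/I₀ = 0.416, so cos²(θ − 51°) = 0.416 / 0.4707 = 0.8837.
θ − 51° = arccos(√0.8837) = 19.9°, giving θ ≈ 51 + 19.9 = 70.9°.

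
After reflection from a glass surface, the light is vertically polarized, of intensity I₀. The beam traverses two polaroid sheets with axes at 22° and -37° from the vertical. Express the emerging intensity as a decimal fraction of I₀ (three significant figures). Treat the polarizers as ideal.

≈ 0.228 I₀

I₁ = I₀ cos²(22° − 0°) = I₀ cos²(22°) = 0.8597 I₀.
I₂ = I₁ cos²(-37° − 22°) = 0.8597 I₀ · cos²(59°) = 0.228 I₀.
Transmitted fraction = 0.228.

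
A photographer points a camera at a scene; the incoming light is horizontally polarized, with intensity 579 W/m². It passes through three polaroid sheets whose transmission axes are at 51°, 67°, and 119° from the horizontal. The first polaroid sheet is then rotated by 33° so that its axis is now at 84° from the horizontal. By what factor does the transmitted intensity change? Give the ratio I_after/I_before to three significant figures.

I_new/I_old ≈ 0.0273

Before rotation:
I₁ = I₀ cos²(51° − 0°) = I₀ cos²(51°) = 0.396 I₀.
I₂ = I₁ cos²(67° − 51°) = 0.396 I₀ · cos²(16°) = 0.366 I₀.
I₃ = I₂ cos²(119° − 67°) = 0.366 I₀ · cos²(52°) = 0.1387 I₀.
After rotation:
I₁ = I₀ cos²(84° − 0°) = I₀ cos²(84°) = 0.01093 I₀.
I₂ = I₁ cos²(67° − 84°) = 0.01093 I₀ · cos²(17°) = 0.009992 I₀.
I₃ = I₂ cos²(119° − 67°) = 0.009992 I₀ · cos²(52°) = 0.003787 I₀.
Ratio = 0.003787 / 0.1387 = 0.0273.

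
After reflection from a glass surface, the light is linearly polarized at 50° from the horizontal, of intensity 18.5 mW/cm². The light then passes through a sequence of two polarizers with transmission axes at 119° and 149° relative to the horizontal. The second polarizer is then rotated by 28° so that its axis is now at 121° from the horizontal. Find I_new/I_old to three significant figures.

Before rotation:
I₁ = I₀ cos²(119° − 50°) = I₀ cos²(69°) = 0.1284 I₀.
I₂ = I₁ cos²(149° − 119°) = 0.1284 I₀ · cos²(30°) = 0.09632 I₀.
After rotation:
I₁ = I₀ cos²(119° − 50°) = I₀ cos²(69°) = 0.1284 I₀.
I₂ = I₁ cos²(121° − 119°) = 0.1284 I₀ · cos²(2°) = 0.1283 I₀.
Ratio = 0.1283 / 0.09632 = 1.332.

I_new/I_old ≈ 1.33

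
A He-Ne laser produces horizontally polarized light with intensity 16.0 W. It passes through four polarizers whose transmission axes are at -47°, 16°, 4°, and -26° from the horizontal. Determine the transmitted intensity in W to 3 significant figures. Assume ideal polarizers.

I ≈ 1.10 W

I₁ = 16.0 W · cos²(47°) = 7.442 W.
I₂ = I₁ · cos²(63°) = 7.442 · 0.2061 = 1.534 W.
I₃ = I₂ · cos²(12°) = 1.534 · 0.9568 = 1.468 W.
I₄ = I₃ · cos²(30°) = 1.468 · 0.75 = 1.101 W.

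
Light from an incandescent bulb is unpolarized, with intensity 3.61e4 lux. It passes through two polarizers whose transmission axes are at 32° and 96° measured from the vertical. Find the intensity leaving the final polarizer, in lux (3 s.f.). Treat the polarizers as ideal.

I ≈ 3470 lux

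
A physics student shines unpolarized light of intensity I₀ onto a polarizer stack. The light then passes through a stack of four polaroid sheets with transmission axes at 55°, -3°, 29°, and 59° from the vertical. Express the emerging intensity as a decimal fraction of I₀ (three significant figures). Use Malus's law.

≈ 0.0757 I₀

Unpolarized light through the first polarizer → I₁ = ½ I₀, now polarized at 55°.
I₂ = I₁ cos²(-3° − 55°) = 0.5 I₀ · cos²(58°) = 0.1404 I₀.
I₃ = I₂ cos²(29° + 3°) = 0.1404 I₀ · cos²(32°) = 0.101 I₀.
I₄ = I₃ cos²(59° − 29°) = 0.101 I₀ · cos²(30°) = 0.07573 I₀.
Transmitted fraction = 0.07573.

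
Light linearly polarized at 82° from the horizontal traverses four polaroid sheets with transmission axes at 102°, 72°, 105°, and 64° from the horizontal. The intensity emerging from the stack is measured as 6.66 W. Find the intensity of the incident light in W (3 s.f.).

I₀ ≈ 25.1 W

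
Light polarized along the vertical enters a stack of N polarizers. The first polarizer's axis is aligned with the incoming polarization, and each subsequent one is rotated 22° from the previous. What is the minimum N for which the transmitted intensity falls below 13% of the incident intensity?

N = 15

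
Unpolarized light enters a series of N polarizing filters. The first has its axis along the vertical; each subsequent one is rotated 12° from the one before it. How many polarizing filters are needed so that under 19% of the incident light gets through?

N = 23

First polarizer halves the unpolarized light: factor 1/2.
Each further stage multiplies by cos²(12°) = 0.9568.
After N polarizers: T = 0.5·0.9568^(N−1). Require T < 0.19 ⇒ N−1 > ln(0.19/0.5)/ln(0.9568) = 21.90, so N−1 ≥ 22 and N = 23.
Check: N=23 gives T = 0.1891 < 0.19; N=22 gives T = 0.1977.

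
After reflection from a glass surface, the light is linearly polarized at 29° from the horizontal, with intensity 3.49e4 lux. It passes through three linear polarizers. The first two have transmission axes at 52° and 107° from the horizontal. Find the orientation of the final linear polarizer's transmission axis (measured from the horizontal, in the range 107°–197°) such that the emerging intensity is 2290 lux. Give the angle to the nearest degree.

I₁ = I₀ cos²(52° − 29°) = I₀ cos²(23°) = 0.8473 I₀.
I₂ = I₁ cos²(107° − 52°) = 0.8473 I₀ · cos²(55°) = 0.2788 I₀.
Target fraction: 2290 / 3.49e4 lux = 0.06562 of I₀.
Need I₃/I₀ = 0.06562, so cos²(θ − 107°) = 0.06562 / 0.2788 = 0.2354.
θ − 107° = arccos(√0.2354) = 61.0°, giving θ ≈ 107 + 61.0 = 168.0°.

θ ≈ 168°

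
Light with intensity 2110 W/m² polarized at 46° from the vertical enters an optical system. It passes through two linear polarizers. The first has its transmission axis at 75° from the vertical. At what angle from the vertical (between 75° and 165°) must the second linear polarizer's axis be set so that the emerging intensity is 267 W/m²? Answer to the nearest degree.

θ ≈ 141°

I₁ = I₀ cos²(75° − 46°) = I₀ cos²(29°) = 0.765 I₀.
Target fraction: 267 / 2110 W/m² = 0.1265 of I₀.
Need I₂/I₀ = 0.1265, so cos²(θ − 75°) = 0.1265 / 0.765 = 0.1654.
θ − 75° = arccos(√0.1654) = 66.0°, giving θ ≈ 75 + 66.0 = 141.0°.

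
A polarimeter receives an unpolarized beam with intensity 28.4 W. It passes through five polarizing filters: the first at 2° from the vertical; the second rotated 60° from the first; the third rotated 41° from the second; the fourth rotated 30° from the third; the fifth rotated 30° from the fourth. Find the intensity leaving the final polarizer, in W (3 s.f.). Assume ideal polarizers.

Unpolarized light through the first polarizer → I₁ = 28.4 W/2 = 14.2 W, polarized at 2°.
I₂ = I₁ · cos²(60°) = 14.2 · 0.25 = 3.55 W.
I₃ = I₂ · cos²(41°) = 3.55 · 0.5696 = 2.022 W.
I₄ = I₃ · cos²(30°) = 2.022 · 0.75 = 1.517 W.
I₅ = I₄ · cos²(30°) = 1.517 · 0.75 = 1.137 W.

I ≈ 1.14 W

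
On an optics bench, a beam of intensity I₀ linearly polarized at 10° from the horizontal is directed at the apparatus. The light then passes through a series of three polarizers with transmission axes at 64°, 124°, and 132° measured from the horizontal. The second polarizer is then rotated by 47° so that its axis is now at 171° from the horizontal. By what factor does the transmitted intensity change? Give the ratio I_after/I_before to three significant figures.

I_new/I_old ≈ 0.211

Before rotation:
I₁ = I₀ cos²(64° − 10°) = I₀ cos²(54°) = 0.3455 I₀.
I₂ = I₁ cos²(124° − 64°) = 0.3455 I₀ · cos²(60°) = 0.08637 I₀.
I₃ = I₂ cos²(132° − 124°) = 0.08637 I₀ · cos²(8°) = 0.0847 I₀.
After rotation:
I₁ = I₀ cos²(64° − 10°) = I₀ cos²(54°) = 0.3455 I₀.
Angle between axes 1 and 2: 73°. I₂ = 0.3455 I₀ · cos²(73°) = 0.02953 I₀.
I₃ = I₂ cos²(132° − 171°) = 0.02953 I₀ · cos²(39°) = 0.01784 I₀.
Ratio = 0.01784 / 0.0847 = 0.2106.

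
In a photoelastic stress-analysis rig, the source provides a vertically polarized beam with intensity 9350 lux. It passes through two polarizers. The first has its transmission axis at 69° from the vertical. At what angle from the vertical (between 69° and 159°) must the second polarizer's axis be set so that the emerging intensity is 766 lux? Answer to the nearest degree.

I₁ = I₀ cos²(69° − 0°) = I₀ cos²(69°) = 0.1284 I₀.
Target fraction: 766 / 9350 lux = 0.08193 of I₀.
Need I₂/I₀ = 0.08193, so cos²(θ − 69°) = 0.08193 / 0.1284 = 0.6379.
θ − 69° = arccos(√0.6379) = 37.0°, giving θ ≈ 69 + 37.0 = 106.0°.

θ ≈ 106°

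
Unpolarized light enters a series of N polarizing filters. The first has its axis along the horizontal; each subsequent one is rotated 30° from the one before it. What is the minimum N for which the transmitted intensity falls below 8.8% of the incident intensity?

First polarizer halves the unpolarized light: factor 1/2.
Each further stage multiplies by cos²(30°) = 0.75.
After N polarizers: T = 0.5·0.75^(N−1). Require T < 0.088 ⇒ N−1 > ln(0.088/0.5)/ln(0.75) = 6.04, so N−1 ≥ 7 and N = 8.
Check: N=8 gives T = 0.06674 < 0.088; N=7 gives T = 0.08899.

N = 8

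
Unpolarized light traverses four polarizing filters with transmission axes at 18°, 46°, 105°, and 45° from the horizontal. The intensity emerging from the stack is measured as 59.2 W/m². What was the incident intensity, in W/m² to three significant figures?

I₀ ≈ 2290 W/m²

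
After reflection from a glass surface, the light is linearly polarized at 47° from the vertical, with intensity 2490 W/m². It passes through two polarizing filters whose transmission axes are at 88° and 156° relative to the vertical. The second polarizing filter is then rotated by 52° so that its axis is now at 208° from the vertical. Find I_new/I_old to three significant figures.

I_new/I_old ≈ 1.78

Before rotation:
I₁ = I₀ cos²(88° − 47°) = I₀ cos²(41°) = 0.5696 I₀.
I₂ = I₁ cos²(156° − 88°) = 0.5696 I₀ · cos²(68°) = 0.07993 I₀.
After rotation:
I₁ = I₀ cos²(88° − 47°) = I₀ cos²(41°) = 0.5696 I₀.
Angle between axes 1 and 2: 60°. I₂ = 0.5696 I₀ · cos²(60°) = 0.1424 I₀.
Ratio = 0.1424 / 0.07993 = 1.782.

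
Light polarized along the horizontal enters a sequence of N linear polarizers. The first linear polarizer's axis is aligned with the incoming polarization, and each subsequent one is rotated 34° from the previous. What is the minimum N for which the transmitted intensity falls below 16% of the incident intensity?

N = 6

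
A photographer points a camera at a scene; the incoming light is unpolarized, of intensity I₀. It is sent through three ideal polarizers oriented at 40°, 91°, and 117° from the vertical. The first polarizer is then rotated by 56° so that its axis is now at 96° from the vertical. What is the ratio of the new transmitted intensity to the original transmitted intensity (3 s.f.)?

I_new/I_old ≈ 2.51

Before rotation:
Unpolarized light through the first polarizer → I₁ = ½ I₀, now polarized at 40°.
I₂ = I₁ cos²(91° − 40°) = 0.5 I₀ · cos²(51°) = 0.198 I₀.
I₃ = I₂ cos²(117° − 91°) = 0.198 I₀ · cos²(26°) = 0.16 I₀.
After rotation:
Unpolarized light through the first polarizer → I₁ = ½ I₀, now polarized at 96°.
I₂ = I₁ cos²(91° − 96°) = 0.5 I₀ · cos²(5°) = 0.4962 I₀.
I₃ = I₂ cos²(117° − 91°) = 0.4962 I₀ · cos²(26°) = 0.4008 I₀.
Ratio = 0.4008 / 0.16 = 2.506.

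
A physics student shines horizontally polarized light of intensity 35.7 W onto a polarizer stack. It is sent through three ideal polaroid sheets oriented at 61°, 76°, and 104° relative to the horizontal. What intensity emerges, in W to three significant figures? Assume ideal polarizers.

By Malus's law, I₁ = 35.7 W · cos²(61°) = 8.391 W.
I₂ = I₁ · cos²(15°) = 8.391 · 0.933 = 7.829 W.
I₃ = I₂ · cos²(28°) = 7.829 · 0.7796 = 6.103 W.

I ≈ 6.10 W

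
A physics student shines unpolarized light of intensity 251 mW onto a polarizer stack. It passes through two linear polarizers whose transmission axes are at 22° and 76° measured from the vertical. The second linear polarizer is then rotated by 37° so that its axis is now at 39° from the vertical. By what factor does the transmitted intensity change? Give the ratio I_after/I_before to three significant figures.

I_new/I_old ≈ 2.65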